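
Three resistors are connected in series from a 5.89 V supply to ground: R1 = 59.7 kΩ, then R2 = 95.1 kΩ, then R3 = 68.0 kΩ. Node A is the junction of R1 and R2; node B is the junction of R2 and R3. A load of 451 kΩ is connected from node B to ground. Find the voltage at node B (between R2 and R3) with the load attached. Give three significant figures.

At node B, R3 is in parallel with the load: R3‖R_L = 59.09 kΩ.
Below node A the resistance is R2 + (R3‖R_L) = 154.2 kΩ, so V_A = 5.89 × 154.2/213.9 = 4.246 V.
Then V_B = V_A × (R3‖R_L)/(R2 + R3‖R_L) = 4.246 × 59.09/154.2 = 1.63 V.

V ≈ 1.63 V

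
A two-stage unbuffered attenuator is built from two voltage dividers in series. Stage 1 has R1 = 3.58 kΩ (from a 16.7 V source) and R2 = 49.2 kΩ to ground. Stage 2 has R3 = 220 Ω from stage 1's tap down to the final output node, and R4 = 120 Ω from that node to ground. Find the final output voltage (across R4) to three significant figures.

V_out ≈ 0.508 V

Stage 2 presents R3+R4 = 340.0 Ω as a load on stage 1's tap.
Stage 1's lower leg becomes R2‖(R3+R4) = 337.7 Ω, so V_mid = 16.7 × 337.7/3918 = 1.439 V.
Stage 2 is itself unloaded: V_out = V_mid × R4/(R3+R4) = 1.439 × 120/340.0 = 0.508 V.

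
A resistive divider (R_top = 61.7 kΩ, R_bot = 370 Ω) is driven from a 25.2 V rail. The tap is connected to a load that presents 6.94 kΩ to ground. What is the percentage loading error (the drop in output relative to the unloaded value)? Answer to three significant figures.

5.03 %

The divider's output (Thévenin) resistance is R_top‖R_bot = 367.8 Ω.
Fractional drop under load = R_th/(R_th + R_L) = 367.8 / (367.8 + 6940) = 0.05033.
So the output falls by 5.03 %.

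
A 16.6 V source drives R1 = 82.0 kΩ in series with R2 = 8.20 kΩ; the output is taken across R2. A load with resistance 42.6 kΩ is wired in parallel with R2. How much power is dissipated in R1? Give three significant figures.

Total resistance from the source is R1 + (R2‖R_L) = 88.88 kΩ, so I = 16.6/88.88 kΩ = 0.1868 mA.
P = I²·R1 = (0.1868 mA)² × 82.0 kΩ = 2.86 mW.

P ≈ 2.86 mW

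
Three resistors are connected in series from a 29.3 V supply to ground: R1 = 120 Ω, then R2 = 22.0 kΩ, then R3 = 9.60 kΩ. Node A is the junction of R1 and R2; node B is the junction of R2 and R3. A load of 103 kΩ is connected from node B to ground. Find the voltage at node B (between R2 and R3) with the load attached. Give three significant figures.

At node B, R3 is in parallel with the load: R3‖R_L = 8782 Ω.
Below node A the resistance is R2 + (R3‖R_L) = 30780 Ω, so V_A = 29.3 × 30780/30900 = 29.19 V.
Then V_B = V_A × (R3‖R_L)/(R2 + R3‖R_L) = 29.19 × 8782/30780 = 8.33 V.

V ≈ 8.33 V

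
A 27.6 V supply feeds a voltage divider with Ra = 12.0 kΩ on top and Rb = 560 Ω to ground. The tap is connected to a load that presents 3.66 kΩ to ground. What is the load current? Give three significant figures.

Rb‖R_L = 485.7 Ω; V_out = 27.6 × 485.7/12490 = 1.074 V.
I_L = V_out / R_L = 1.074 / 3.66 kΩ = 0.293 mA.

I_L ≈ 0.293 mA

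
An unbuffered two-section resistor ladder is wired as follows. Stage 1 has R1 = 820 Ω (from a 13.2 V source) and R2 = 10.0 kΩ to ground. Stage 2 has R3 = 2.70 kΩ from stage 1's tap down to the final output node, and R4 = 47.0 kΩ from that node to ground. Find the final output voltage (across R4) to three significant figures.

V_out ≈ 11.4 V

Stage 2 presents R3+R4 = 49700 Ω as a load on stage 1's tap.
Stage 1's lower leg becomes R2‖(R3+R4) = 8325 Ω, so V_mid = 13.2 × 8325/9145 = 12.02 V.
Stage 2 is itself unloaded: V_out = V_mid × R4/(R3+R4) = 12.02 × 47000/49700 = 11.4 V.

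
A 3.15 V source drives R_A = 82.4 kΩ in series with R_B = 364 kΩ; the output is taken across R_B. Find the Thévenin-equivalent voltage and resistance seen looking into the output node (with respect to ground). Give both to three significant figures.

V_th is the open-circuit tap voltage: 3.15 × 364/(82.4 + 364) = 2.57 V.
With the supply zeroed, R_A and R_B appear in parallel from the tap: R_th = R_A‖R_B = (82.4 × 364)/446.4 = 67.2 kΩ.

V_th = 2.57 V, R_th = 67.2 kΩ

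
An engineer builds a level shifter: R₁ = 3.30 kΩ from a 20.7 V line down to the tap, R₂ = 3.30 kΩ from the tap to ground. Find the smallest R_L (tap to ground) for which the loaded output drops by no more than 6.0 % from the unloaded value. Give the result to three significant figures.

Output resistance R_th = R₁‖R₂ = (3.30 × 3.30)/6.600 = 1.650 kΩ.
The fractional drop is R_th/(R_th + R_L); requiring this ≤ 0.0600 gives R_L ≥ R_th(1/0.0600 − 1) = 1.650 × 15.67 = 25.9 kΩ.

R_L(min) ≈ 25.9 kΩ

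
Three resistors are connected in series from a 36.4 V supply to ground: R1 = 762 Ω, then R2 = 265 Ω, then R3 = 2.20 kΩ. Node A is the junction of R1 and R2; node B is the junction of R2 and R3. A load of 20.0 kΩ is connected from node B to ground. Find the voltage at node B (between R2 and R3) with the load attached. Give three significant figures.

At node B, R3 is in parallel with the load: R3‖R_L = 1982 Ω.
Below node A the resistance is R2 + (R3‖R_L) = 2247 Ω, so V_A = 36.4 × 2247/3009 = 27.18 V.
Then V_B = V_A × (R3‖R_L)/(R2 + R3‖R_L) = 27.18 × 1982/2247 = 24.0 V.

V ≈ 24.0 V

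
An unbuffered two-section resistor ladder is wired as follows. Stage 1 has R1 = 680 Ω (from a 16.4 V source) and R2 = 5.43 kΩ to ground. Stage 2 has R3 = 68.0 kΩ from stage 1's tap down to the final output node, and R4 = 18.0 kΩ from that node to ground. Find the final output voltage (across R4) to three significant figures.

Stage 2 presents R3+R4 = 86000 Ω as a load on stage 1's tap.
Stage 1's lower leg becomes R2‖(R3+R4) = 5108 Ω, so V_mid = 16.4 × 5108/5788 = 14.47 V.
Stage 2 is itself unloaded: V_out = V_mid × R4/(R3+R4) = 14.47 × 18000/86000 = 3.03 V.

V_out ≈ 3.03 V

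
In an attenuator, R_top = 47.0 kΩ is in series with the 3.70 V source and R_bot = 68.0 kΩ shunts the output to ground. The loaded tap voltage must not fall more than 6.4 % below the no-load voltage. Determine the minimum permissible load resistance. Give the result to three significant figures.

R_L(min) ≈ 406 kΩ

Output resistance R_th = R_top‖R_bot = (47.0 × 68.0)/115.0 = 27.79 kΩ.
The fractional drop is R_th/(R_th + R_L); requiring this ≤ 0.0640 gives R_L ≥ R_th(1/0.0640 − 1) = 27.79 × 14.62 = 406 kΩ.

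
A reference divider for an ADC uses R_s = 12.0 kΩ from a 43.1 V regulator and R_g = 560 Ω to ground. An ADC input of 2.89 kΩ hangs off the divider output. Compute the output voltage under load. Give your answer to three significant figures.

The load sits in parallel with R_g: R_g‖R_L = (560 × 2890) / (560 + 2890) = 469.1 Ω.
V_out = 43.1 × 469.1 / (12000 + 469.1) = 43.1 × 469.1/12470 = 1.62 V.

V_out ≈ 1.62 V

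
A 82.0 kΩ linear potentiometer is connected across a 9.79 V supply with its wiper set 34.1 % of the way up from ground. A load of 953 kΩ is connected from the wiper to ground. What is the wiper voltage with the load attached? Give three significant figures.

The wiper splits the pot into (1−α)R = 54.04 kΩ above and αR = 27.96 kΩ below.
Lower section ‖ load = 27.16 kΩ.
V_wiper = 9.79 × 27.16/(54.04 + 27.16) = 3.28 V.

V ≈ 3.28 V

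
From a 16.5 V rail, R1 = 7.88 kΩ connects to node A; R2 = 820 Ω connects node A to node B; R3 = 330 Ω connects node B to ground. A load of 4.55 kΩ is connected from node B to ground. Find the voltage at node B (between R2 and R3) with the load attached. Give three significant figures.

At node B, R3 is in parallel with the load: R3‖R_L = 307.7 Ω.
Below node A the resistance is R2 + (R3‖R_L) = 1128 Ω, so V_A = 16.5 × 1128/9008 = 2.066 V.
Then V_B = V_A × (R3‖R_L)/(R2 + R3‖R_L) = 2.066 × 307.7/1128 = 0.564 V.

V ≈ 0.564 V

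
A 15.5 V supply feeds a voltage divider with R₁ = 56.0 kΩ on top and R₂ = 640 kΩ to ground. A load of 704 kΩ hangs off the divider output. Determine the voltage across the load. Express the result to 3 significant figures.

V_out ≈ 13.3 V

The load sits in parallel with R₂: R₂‖R_L = (640 × 704) / (640 + 704) = 335.2 kΩ.
V_out = 15.5 × 335.2 / (56.0 + 335.2) = 15.5 × 335.2/391.2 = 13.3 V.
(Unloaded it would have been 14.3 V.)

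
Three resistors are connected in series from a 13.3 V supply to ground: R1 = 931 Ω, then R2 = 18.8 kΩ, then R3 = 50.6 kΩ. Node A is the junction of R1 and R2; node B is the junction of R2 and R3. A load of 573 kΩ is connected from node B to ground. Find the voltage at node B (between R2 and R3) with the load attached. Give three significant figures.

At node B, R3 is in parallel with the load: R3‖R_L = 46490 Ω.
Below node A the resistance is R2 + (R3‖R_L) = 65290 Ω, so V_A = 13.3 × 65290/66230 = 13.11 V.
Then V_B = V_A × (R3‖R_L)/(R2 + R3‖R_L) = 13.11 × 46490/65290 = 9.34 V.

V ≈ 9.34 V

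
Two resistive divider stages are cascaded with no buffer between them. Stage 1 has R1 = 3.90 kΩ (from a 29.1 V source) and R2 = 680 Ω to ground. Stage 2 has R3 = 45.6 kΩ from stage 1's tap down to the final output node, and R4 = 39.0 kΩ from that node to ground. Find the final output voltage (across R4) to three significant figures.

Stage 2 presents R3+R4 = 84600 Ω as a load on stage 1's tap.
Stage 1's lower leg becomes R2‖(R3+R4) = 674.6 Ω, so V_mid = 29.1 × 674.6/4575 = 4.291 V.
Stage 2 is itself unloaded: V_out = V_mid × R4/(R3+R4) = 4.291 × 39000/84600 = 1.98 V.

V_out ≈ 1.98 V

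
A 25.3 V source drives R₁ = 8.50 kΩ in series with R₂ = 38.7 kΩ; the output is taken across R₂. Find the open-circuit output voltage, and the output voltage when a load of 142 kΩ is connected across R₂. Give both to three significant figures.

Unloaded: 20.7 V; loaded: 19.8 V

Open-circuit: V = 25.3 × 38.7/(8.50 + 38.7) = 20.7 V.
With the load, R₂ becomes R₂‖R_L = 30.41 kΩ, so V = 25.3 × 30.41/38.91 = 19.8 V.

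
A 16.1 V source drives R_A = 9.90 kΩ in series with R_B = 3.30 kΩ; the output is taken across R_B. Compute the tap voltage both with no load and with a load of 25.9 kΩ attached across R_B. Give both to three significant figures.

Unloaded: 4.03 V; loaded: 3.67 V

Open-circuit: V = 16.1 × 3.30/(9.90 + 3.30) = 4.03 V.
With the load, R_B becomes R_B‖R_L = 2.927 kΩ, so V = 16.1 × 2.927/12.83 = 3.67 V.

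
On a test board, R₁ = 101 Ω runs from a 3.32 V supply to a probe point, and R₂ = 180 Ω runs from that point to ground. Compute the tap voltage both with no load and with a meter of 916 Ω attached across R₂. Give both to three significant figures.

Open-circuit: V = 3.32 × 180/(101 + 180) = 2.13 V.
With the load, R₂ becomes R₂‖R_L = 150.4 Ω, so V = 3.32 × 150.4/251.4 = 1.99 V.

Unloaded: 2.13 V; loaded: 1.99 V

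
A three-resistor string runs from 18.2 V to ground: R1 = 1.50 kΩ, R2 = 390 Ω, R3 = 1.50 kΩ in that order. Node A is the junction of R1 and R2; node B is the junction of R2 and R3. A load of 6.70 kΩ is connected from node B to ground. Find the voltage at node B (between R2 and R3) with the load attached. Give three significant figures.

At node B, R3 is in parallel with the load: R3‖R_L = 1226 Ω.
Below node A the resistance is R2 + (R3‖R_L) = 1616 Ω, so V_A = 18.2 × 1616/3116 = 9.438 V.
Then V_B = V_A × (R3‖R_L)/(R2 + R3‖R_L) = 9.438 × 1226/1616 = 7.16 V.

V ≈ 7.16 V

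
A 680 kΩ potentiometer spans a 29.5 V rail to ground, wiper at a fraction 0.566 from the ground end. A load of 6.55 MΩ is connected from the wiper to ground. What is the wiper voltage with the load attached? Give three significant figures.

The wiper splits the pot into (1−α)R = 295.1 kΩ above and αR = 384.9 kΩ below.
Lower section ‖ load = 363.5 kΩ.
V_wiper = 29.5 × 363.5/(295.1 + 363.5) = 16.3 V.

V ≈ 16.3 V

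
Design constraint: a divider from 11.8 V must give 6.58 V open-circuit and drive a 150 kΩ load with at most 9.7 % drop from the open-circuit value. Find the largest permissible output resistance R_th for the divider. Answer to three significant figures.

R_th ≤ 16.1 kΩ

Loading drop = R_th/(R_th + R_L) ≤ 0.0970, so R_th ≤ R_L · ε/(1−ε) = 150 kΩ × 0.0970/0.9030 = 16.1 kΩ.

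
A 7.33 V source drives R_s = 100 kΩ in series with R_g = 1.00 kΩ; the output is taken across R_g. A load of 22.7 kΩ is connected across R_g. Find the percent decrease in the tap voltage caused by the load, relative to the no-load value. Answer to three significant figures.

The divider's output (Thévenin) resistance is R_s‖R_g = 0.9901 kΩ.
Fractional drop under load = R_th/(R_th + R_L) = 0.9901 / (0.9901 + 22.7) = 0.04179.
So the output falls by 4.18 %.

4.18 %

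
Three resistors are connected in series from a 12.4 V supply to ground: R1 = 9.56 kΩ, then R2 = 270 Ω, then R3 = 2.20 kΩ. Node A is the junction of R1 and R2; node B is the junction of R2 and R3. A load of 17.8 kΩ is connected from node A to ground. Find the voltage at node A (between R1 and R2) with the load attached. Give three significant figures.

Below node A the series string R2+R3 = 2470 Ω sits in parallel with the 17800 Ω load: 2169 Ω.
V_A = 12.4 × 2169/(9560 + 2169) = 2.29 V.

V ≈ 2.29 V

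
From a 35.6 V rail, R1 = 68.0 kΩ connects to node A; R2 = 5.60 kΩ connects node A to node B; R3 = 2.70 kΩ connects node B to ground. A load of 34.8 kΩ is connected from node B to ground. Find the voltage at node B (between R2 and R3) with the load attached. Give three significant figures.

At node B, R3 is in parallel with the load: R3‖R_L = 2.506 kΩ.
Below node A the resistance is R2 + (R3‖R_L) = 8.106 kΩ, so V_A = 35.6 × 8.106/76.11 = 3.792 V.
Then V_B = V_A × (R3‖R_L)/(R2 + R3‖R_L) = 3.792 × 2.506/8.106 = 1.17 V.

V ≈ 1.17 V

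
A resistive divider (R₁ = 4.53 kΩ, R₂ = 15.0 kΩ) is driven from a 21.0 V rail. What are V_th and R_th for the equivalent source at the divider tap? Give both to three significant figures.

V_th = 16.1 V, R_th = 3.48 kΩ

V_th is the open-circuit tap voltage: 21.0 × 15.0/(4.53 + 15.0) = 16.1 V.
With the supply zeroed, R₁ and R₂ appear in parallel from the tap: R_th = R₁‖R₂ = (4.53 × 15.0)/19.53 = 3.48 kΩ.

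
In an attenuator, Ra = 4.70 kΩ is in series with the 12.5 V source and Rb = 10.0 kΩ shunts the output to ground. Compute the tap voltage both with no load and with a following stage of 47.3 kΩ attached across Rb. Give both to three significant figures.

Open-circuit: V = 12.5 × 10.0/(4.70 + 10.0) = 8.50 V.
With the load, Rb becomes Rb‖R_L = 8.255 kΩ, so V = 12.5 × 8.255/12.95 = 7.97 V.

Unloaded: 8.50 V; loaded: 7.97 V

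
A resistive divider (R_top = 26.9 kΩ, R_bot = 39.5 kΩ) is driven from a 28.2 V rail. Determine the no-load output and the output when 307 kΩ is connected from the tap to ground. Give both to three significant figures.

Open-circuit: V = 28.2 × 39.5/(26.9 + 39.5) = 16.8 V.
With the load, R_bot becomes R_bot‖R_L = 35.00 kΩ, so V = 28.2 × 35.00/61.90 = 15.9 V.

Unloaded: 16.8 V; loaded: 15.9 V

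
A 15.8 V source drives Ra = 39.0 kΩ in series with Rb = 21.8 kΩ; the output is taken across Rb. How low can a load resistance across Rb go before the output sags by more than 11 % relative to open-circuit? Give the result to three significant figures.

R_L(min) ≈ 113 kΩ

Output resistance R_th = Ra‖Rb = (39.0 × 21.8)/60.80 = 13.98 kΩ.
The fractional drop is R_th/(R_th + R_L); requiring this ≤ 0.110 gives R_L ≥ R_th(1/0.110 − 1) = 13.98 × 8.091 = 113 kΩ.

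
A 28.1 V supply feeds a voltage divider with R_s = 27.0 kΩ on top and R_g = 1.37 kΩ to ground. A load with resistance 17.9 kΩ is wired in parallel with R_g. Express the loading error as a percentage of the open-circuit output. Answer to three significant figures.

6.79 %

The divider's output (Thévenin) resistance is R_s‖R_g = 1.304 kΩ.
Fractional drop under load = R_th/(R_th + R_L) = 1.304 / (1.304 + 17.9) = 0.06789.
So the output falls by 6.79 %.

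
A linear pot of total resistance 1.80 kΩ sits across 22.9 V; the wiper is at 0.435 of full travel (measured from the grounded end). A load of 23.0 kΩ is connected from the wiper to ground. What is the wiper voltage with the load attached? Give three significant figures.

The wiper splits the pot into (1−α)R = 1017 Ω above and αR = 783.0 Ω below.
Lower section ‖ load = 757.2 Ω.
V_wiper = 22.9 × 757.2/(1017 + 757.2) = 9.77 V.

V ≈ 9.77 V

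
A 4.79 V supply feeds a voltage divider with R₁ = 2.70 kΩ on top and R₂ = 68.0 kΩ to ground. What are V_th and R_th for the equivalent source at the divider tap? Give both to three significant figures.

V_th = 4.61 V, R_th = 2.60 kΩ

V_th is the open-circuit tap voltage: 4.79 × 68.0/(2.70 + 68.0) = 4.61 V.
With the supply zeroed, R₁ and R₂ appear in parallel from the tap: R_th = R₁‖R₂ = (2.70 × 68.0)/70.70 = 2.60 kΩ.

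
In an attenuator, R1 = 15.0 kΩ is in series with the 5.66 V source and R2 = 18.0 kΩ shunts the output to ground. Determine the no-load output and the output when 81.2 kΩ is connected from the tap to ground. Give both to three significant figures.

Unloaded: 3.09 V; loaded: 2.80 V

Open-circuit: V = 5.66 × 18.0/(15.0 + 18.0) = 3.09 V.
With the load, R2 becomes R2‖R_L = 14.73 kΩ, so V = 5.66 × 14.73/29.73 = 2.80 V.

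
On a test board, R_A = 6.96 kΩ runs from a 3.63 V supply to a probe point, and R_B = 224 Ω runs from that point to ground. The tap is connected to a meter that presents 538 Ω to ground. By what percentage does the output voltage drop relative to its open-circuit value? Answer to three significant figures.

28.7 %

Unloaded V = 3.63 × 224/7184 = 0.1132 V.
Loaded: R_B‖R_L = 158.2 Ω, giving V = 3.63 × 158.2/7118 = 0.08065 V.
Drop = (0.1132 − 0.08065) / 0.1132 = 28.7 %.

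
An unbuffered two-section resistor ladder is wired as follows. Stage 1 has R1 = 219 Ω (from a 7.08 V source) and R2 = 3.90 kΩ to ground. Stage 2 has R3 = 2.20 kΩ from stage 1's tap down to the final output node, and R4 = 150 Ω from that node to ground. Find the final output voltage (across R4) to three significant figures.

V_out ≈ 0.393 V

Stage 2 presents R3+R4 = 2350 Ω as a load on stage 1's tap.
Stage 1's lower leg becomes R2‖(R3+R4) = 1466 Ω, so V_mid = 7.08 × 1466/1685 = 6.160 V.
Stage 2 is itself unloaded: V_out = V_mid × R4/(R3+R4) = 6.160 × 150/2350 = 0.393 V.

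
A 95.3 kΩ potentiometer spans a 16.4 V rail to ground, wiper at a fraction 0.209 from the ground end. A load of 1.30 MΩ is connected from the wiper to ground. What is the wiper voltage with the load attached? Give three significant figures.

The wiper splits the pot into (1−α)R = 75.38 kΩ above and αR = 19.92 kΩ below.
Lower section ‖ load = 19.62 kΩ.
V_wiper = 16.4 × 19.62/(75.38 + 19.62) = 3.39 V.

V ≈ 3.39 V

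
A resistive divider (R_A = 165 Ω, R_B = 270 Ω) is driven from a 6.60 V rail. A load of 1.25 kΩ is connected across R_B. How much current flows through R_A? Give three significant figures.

I ≈ 17.1 mA

R_B‖R_L = 222.0 Ω, so the source sees R_A + R_B‖R_L = 387.0 Ω.
I = 6.60 V / 387.0 Ω = 17.1 mA.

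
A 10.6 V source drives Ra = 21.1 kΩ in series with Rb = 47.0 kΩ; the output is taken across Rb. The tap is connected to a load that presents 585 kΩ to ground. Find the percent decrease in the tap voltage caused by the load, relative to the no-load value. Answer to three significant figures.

2.43 %

The divider's output (Thévenin) resistance is Ra‖Rb = 14.56 kΩ.
Fractional drop under load = R_th/(R_th + R_L) = 14.56 / (14.56 + 585) = 0.02429.
So the output falls by 2.43 %.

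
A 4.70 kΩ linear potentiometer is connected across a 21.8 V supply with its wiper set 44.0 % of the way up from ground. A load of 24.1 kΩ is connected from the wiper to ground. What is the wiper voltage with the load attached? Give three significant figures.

The wiper splits the pot into (1−α)R = 2.632 kΩ above and αR = 2.068 kΩ below.
Lower section ‖ load = 1.905 kΩ.
V_wiper = 21.8 × 1.905/(2.632 + 1.905) = 9.15 V.

V ≈ 9.15 V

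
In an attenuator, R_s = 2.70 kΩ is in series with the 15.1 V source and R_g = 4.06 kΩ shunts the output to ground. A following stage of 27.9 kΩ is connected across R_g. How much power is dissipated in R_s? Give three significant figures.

P ≈ 15.8 mW

Total resistance from the source is R_s + (R_g‖R_L) = 6.244 kΩ, so I = 15.1/6.244 kΩ = 2.418 mA.
P = I²·R_s = (2.418 mA)² × 2.70 kΩ = 15.8 mW.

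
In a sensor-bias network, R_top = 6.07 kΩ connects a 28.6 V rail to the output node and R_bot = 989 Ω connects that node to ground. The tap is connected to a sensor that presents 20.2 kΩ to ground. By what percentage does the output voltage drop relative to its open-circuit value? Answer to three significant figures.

4.04 %

The divider's output (Thévenin) resistance is R_top‖R_bot = 850.4 Ω.
Fractional drop under load = R_th/(R_th + R_L) = 850.4 / (850.4 + 20200) = 0.04040.
So the output falls by 4.04 %.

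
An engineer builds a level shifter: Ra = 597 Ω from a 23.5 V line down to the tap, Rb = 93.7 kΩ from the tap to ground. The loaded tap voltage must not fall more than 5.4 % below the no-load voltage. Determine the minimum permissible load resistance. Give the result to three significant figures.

R_L(min) ≈ 10.4 kΩ

Output resistance R_th = Ra‖Rb = (597 × 93700)/94300 = 593.2 Ω.
The fractional drop is R_th/(R_th + R_L); requiring this ≤ 0.0540 gives R_L ≥ R_th(1/0.0540 − 1) = 593.2 × 17.52 = 10.4 kΩ.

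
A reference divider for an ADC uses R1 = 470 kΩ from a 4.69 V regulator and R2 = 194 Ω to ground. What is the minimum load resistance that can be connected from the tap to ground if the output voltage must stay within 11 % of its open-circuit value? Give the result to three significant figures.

Output resistance R_th = R1‖R2 = (470000 × 194)/470200 = 193.9 Ω.
The fractional drop is R_th/(R_th + R_L); requiring this ≤ 0.110 gives R_L ≥ R_th(1/0.110 − 1) = 193.9 × 8.091 = 1.57 kΩ.

R_L(min) ≈ 1.57 kΩ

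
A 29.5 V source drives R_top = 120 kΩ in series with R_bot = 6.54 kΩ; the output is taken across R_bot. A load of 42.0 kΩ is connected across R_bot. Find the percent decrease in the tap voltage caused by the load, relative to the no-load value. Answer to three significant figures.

Unloaded V = 29.5 × 6.54/126.5 = 1.5247 V.
Loaded: R_bot‖R_L = 5.659 kΩ, giving V = 29.5 × 5.659/125.7 = 1.3285 V.
Drop = (1.5247 − 1.3285) / 1.5247 = 12.9 %.

12.9 %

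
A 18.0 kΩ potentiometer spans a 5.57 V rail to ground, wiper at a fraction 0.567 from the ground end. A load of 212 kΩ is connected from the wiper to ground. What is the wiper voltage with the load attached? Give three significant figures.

V ≈ 3.09 V

The wiper splits the pot into (1−α)R = 7.794 kΩ above and αR = 10.21 kΩ below.
Lower section ‖ load = 9.737 kΩ.
V_wiper = 5.57 × 9.737/(7.794 + 9.737) = 3.09 V.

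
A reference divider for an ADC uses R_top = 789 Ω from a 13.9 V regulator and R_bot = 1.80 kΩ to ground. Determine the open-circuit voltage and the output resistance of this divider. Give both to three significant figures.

V_th is the open-circuit tap voltage: 13.9 × 1800/(789 + 1800) = 9.66 V.
With the supply zeroed, R_top and R_bot appear in parallel from the tap: R_th = R_top‖R_bot = (789 × 1800)/2589 = 549 Ω.

V_th = 9.66 V, R_th = 549 Ω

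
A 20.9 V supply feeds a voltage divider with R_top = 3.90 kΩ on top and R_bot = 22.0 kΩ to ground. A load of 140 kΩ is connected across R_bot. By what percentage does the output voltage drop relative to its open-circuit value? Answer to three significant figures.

2.31 %

The divider's output (Thévenin) resistance is R_top‖R_bot = 3.313 kΩ.
Fractional drop under load = R_th/(R_th + R_L) = 3.313 / (3.313 + 140) = 0.02312.
So the output falls by 2.31 %.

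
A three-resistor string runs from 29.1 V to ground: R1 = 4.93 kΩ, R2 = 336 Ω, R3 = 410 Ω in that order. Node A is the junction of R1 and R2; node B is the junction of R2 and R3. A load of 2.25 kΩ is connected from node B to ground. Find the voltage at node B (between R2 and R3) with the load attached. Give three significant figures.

At node B, R3 is in parallel with the load: R3‖R_L = 346.8 Ω.
Below node A the resistance is R2 + (R3‖R_L) = 682.8 Ω, so V_A = 29.1 × 682.8/5613 = 3.540 V.
Then V_B = V_A × (R3‖R_L)/(R2 + R3‖R_L) = 3.540 × 346.8/682.8 = 1.80 V.

V ≈ 1.80 V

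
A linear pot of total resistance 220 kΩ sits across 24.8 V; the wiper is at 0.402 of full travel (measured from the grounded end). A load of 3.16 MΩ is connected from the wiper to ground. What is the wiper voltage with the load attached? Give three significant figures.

The wiper splits the pot into (1−α)R = 131.6 kΩ above and αR = 88.44 kΩ below.
Lower section ‖ load = 86.03 kΩ.
V_wiper = 24.8 × 86.03/(131.6 + 86.03) = 9.81 V.

V ≈ 9.81 V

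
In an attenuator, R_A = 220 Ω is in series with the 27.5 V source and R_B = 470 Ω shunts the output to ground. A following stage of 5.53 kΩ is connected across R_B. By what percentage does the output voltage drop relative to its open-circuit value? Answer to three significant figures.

The divider's output (Thévenin) resistance is R_A‖R_B = 149.9 Ω.
Fractional drop under load = R_th/(R_th + R_L) = 149.9 / (149.9 + 5530) = 0.02638.
So the output falls by 2.64 %.

2.64 %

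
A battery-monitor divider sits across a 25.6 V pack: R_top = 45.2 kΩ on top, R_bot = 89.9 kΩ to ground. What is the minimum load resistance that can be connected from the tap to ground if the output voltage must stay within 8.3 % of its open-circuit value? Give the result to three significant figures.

R_L(min) ≈ 332 kΩ

Output resistance R_th = R_top‖R_bot = (45.2 × 89.9)/135.1 = 30.08 kΩ.
The fractional drop is R_th/(R_th + R_L); requiring this ≤ 0.0830 gives R_L ≥ R_th(1/0.0830 − 1) = 30.08 × 11.05 = 332 kΩ.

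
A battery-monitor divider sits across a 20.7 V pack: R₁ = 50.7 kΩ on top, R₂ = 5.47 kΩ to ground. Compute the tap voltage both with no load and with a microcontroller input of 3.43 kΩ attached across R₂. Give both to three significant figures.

Open-circuit: V = 20.7 × 5.47/(50.7 + 5.47) = 2.02 V.
With the load, R₂ becomes R₂‖R_L = 2.108 kΩ, so V = 20.7 × 2.108/52.81 = 0.826 V.

Unloaded: 2.02 V; loaded: 0.826 V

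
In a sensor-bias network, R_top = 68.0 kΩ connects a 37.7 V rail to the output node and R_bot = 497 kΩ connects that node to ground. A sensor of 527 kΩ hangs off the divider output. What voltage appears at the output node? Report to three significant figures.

V_out ≈ 29.8 V

The load sits in parallel with R_bot: R_bot‖R_L = (497 × 527) / (497 + 527) = 255.8 kΩ.
V_out = 37.7 × 255.8 / (68.0 + 255.8) = 37.7 × 255.8/323.8 = 29.8 V.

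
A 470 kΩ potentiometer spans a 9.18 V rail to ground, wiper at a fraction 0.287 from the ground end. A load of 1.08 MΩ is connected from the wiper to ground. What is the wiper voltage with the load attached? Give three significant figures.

The wiper splits the pot into (1−α)R = 335.1 kΩ above and αR = 134.9 kΩ below.
Lower section ‖ load = 119.9 kΩ.
V_wiper = 9.18 × 119.9/(335.1 + 119.9) = 2.42 V.

V ≈ 2.42 V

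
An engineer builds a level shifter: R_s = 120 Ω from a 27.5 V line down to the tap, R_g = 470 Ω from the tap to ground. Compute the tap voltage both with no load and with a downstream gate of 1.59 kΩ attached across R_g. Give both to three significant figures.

Open-circuit: V = 27.5 × 470/(120 + 470) = 21.9 V.
With the load, R_g becomes R_g‖R_L = 362.8 Ω, so V = 27.5 × 362.8/482.8 = 20.7 V.

Unloaded: 21.9 V; loaded: 20.7 V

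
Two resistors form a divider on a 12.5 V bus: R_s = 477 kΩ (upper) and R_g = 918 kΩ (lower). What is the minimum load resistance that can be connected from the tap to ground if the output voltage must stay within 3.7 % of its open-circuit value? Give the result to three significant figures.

R_L(min) ≈ 8.17 MΩ

Output resistance R_th = R_s‖R_g = (477 × 918)/1395 = 313.9 kΩ.
The fractional drop is R_th/(R_th + R_L); requiring this ≤ 0.0370 gives R_L ≥ R_th(1/0.0370 − 1) = 313.9 × 26.03 = 8.17 MΩ.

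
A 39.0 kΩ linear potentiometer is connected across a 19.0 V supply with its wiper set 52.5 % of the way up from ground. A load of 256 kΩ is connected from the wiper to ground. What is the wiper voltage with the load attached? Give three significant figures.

V ≈ 9.61 V

The wiper splits the pot into (1−α)R = 18.52 kΩ above and αR = 20.48 kΩ below.
Lower section ‖ load = 18.96 kΩ.
V_wiper = 19.0 × 18.96/(18.52 + 18.96) = 9.61 V.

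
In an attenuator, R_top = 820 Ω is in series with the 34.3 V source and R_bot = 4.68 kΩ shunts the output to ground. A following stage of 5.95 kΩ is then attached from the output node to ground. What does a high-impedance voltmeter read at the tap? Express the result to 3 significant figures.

V_out ≈ 26.1 V

The load sits in parallel with R_bot: R_bot‖R_L = (4680 × 5950) / (4680 + 5950) = 2620 Ω.
V_out = 34.3 × 2620 / (820 + 2620) = 34.3 × 2620/3440 = 26.1 V.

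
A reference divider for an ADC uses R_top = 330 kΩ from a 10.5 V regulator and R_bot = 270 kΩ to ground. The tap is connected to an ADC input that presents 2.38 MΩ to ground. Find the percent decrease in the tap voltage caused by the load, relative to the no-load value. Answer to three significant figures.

5.87 %

The divider's output (Thévenin) resistance is R_top‖R_bot = 148.5 kΩ.
Fractional drop under load = R_th/(R_th + R_L) = 148.5 / (148.5 + 2380) = 0.05873.
So the output falls by 5.87 %.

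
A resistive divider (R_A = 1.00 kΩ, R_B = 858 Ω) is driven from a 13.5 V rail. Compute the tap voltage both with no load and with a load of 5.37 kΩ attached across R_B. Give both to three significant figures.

Unloaded: 6.23 V; loaded: 5.74 V

Open-circuit: V = 13.5 × 858/(1000 + 858) = 6.23 V.
With the load, R_B becomes R_B‖R_L = 739.8 Ω, so V = 13.5 × 739.8/1740 = 5.74 V.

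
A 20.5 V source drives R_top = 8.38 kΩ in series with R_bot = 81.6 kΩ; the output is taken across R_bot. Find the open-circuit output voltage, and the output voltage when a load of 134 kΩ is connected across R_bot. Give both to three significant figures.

Open-circuit: V = 20.5 × 81.6/(8.38 + 81.6) = 18.6 V.
With the load, R_bot becomes R_bot‖R_L = 50.72 kΩ, so V = 20.5 × 50.72/59.10 = 17.6 V.

Unloaded: 18.6 V; loaded: 17.6 V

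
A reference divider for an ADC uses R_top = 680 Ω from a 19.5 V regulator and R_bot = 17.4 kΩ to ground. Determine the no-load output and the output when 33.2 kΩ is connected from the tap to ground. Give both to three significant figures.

Unloaded: 18.8 V; loaded: 18.4 V

Open-circuit: V = 19.5 × 17400/(680 + 17400) = 18.8 V.
With the load, R_bot becomes R_bot‖R_L = 11420 Ω, so V = 19.5 × 11420/12100 = 18.4 V.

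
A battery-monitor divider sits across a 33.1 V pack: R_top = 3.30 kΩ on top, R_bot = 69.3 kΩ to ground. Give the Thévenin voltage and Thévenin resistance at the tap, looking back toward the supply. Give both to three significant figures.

V_th = 31.6 V, R_th = 3.15 kΩ

V_th is the open-circuit tap voltage: 33.1 × 69.3/(3.30 + 69.3) = 31.6 V.
With the supply zeroed, R_top and R_bot appear in parallel from the tap: R_th = R_top‖R_bot = (3.30 × 69.3)/72.60 = 3.15 kΩ.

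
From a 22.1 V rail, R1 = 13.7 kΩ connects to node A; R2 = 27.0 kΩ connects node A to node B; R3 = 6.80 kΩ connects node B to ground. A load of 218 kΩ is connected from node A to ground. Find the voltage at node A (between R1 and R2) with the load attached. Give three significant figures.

Below node A the series string R2+R3 = 33.80 kΩ sits in parallel with the 218 kΩ load: 29.26 kΩ.
V_A = 22.1 × 29.26/(13.7 + 29.26) = 15.1 V.

V ≈ 15.1 V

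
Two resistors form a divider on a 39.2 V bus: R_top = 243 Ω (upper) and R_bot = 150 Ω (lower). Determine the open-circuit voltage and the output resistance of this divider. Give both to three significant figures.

V_th is the open-circuit tap voltage: 39.2 × 150/(243 + 150) = 15.0 V.
With the supply zeroed, R_top and R_bot appear in parallel from the tap: R_th = R_top‖R_bot = (243 × 150)/393.0 = 92.7 Ω.

V_th = 15.0 V, R_th = 92.7 Ω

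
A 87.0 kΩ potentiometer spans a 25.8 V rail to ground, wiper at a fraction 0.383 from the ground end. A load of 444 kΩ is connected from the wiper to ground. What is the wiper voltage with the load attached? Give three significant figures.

V ≈ 9.44 V

The wiper splits the pot into (1−α)R = 53.68 kΩ above and αR = 33.32 kΩ below.
Lower section ‖ load = 30.99 kΩ.
V_wiper = 25.8 × 30.99/(53.68 + 30.99) = 9.44 V.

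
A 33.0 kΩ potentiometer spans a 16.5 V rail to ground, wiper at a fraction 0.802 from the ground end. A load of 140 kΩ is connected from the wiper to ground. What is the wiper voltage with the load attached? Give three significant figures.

V ≈ 12.8 V

The wiper splits the pot into (1−α)R = 6.534 kΩ above and αR = 26.47 kΩ below.
Lower section ‖ load = 22.26 kΩ.
V_wiper = 16.5 × 22.26/(6.534 + 22.26) = 12.8 V.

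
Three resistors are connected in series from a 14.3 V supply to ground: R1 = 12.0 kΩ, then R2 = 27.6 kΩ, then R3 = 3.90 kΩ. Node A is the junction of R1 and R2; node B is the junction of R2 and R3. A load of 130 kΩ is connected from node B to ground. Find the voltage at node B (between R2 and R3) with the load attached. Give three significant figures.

V ≈ 1.25 V

At node B, R3 is in parallel with the load: R3‖R_L = 3.786 kΩ.
Below node A the resistance is R2 + (R3‖R_L) = 31.39 kΩ, so V_A = 14.3 × 31.39/43.39 = 10.34 V.
Then V_B = V_A × (R3‖R_L)/(R2 + R3‖R_L) = 10.34 × 3.786/31.39 = 1.25 V.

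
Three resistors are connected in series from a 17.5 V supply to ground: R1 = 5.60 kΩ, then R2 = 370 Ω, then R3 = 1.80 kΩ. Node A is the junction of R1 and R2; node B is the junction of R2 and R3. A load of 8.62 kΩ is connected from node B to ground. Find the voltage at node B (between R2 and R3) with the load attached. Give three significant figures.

At node B, R3 is in parallel with the load: R3‖R_L = 1489 Ω.
Below node A the resistance is R2 + (R3‖R_L) = 1859 Ω, so V_A = 17.5 × 1859/7459 = 4.362 V.
Then V_B = V_A × (R3‖R_L)/(R2 + R3‖R_L) = 4.362 × 1489/1859 = 3.49 V.

V ≈ 3.49 V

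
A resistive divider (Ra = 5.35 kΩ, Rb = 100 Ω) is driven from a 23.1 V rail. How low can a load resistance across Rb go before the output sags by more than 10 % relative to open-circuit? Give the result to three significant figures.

R_L(min) ≈ 883 Ω

Output resistance R_th = Ra‖Rb = (5350 × 100)/5450 = 98.17 Ω.
The fractional drop is R_th/(R_th + R_L); requiring this ≤ 0.100 gives R_L ≥ R_th(1/0.100 − 1) = 98.17 × 9.000 = 883 Ω.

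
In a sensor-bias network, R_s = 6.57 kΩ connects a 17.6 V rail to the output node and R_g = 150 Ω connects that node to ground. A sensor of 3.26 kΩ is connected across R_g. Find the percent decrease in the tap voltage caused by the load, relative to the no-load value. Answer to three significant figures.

4.30 %

The divider's output (Thévenin) resistance is R_s‖R_g = 146.7 Ω.
Fractional drop under load = R_th/(R_th + R_L) = 146.7 / (146.7 + 3260) = 0.04305.
So the output falls by 4.30 %.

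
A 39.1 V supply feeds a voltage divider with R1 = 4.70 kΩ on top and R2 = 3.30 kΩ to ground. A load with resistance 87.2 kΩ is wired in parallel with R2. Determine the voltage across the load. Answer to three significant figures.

The load sits in parallel with R2: R2‖R_L = (3.30 × 87.2) / (3.30 + 87.2) = 3.180 kΩ.
V_out = 39.1 × 3.180 / (4.70 + 3.180) = 39.1 × 3.180/7.880 = 15.8 V.

V_out ≈ 15.8 V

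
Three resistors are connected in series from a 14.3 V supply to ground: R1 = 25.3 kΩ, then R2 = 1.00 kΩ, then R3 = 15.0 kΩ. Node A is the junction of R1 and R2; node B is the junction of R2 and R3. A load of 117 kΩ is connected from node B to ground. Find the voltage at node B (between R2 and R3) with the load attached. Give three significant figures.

V ≈ 4.80 V

At node B, R3 is in parallel with the load: R3‖R_L = 13.30 kΩ.
Below node A the resistance is R2 + (R3‖R_L) = 14.30 kΩ, so V_A = 14.3 × 14.30/39.60 = 5.163 V.
Then V_B = V_A × (R3‖R_L)/(R2 + R3‖R_L) = 5.163 × 13.30/14.30 = 4.80 V.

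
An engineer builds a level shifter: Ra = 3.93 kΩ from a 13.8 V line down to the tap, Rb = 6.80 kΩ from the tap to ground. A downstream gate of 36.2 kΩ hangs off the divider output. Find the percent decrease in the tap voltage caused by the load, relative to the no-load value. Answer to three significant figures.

The divider's output (Thévenin) resistance is Ra‖Rb = 2.491 kΩ.
Fractional drop under load = R_th/(R_th + R_L) = 2.491 / (2.491 + 36.2) = 0.06437.
So the output falls by 6.44 %.

6.44 %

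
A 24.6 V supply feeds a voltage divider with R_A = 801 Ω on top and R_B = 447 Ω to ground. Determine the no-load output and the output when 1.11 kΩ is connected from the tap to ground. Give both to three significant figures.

Unloaded: 8.81 V; loaded: 7.00 V

Open-circuit: V = 24.6 × 447/(801 + 447) = 8.81 V.
With the load, R_B becomes R_B‖R_L = 318.7 Ω, so V = 24.6 × 318.7/1120 = 7.00 V.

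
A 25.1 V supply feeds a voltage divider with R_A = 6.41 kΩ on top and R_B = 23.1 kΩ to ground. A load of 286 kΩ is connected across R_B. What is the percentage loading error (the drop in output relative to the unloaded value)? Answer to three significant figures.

The divider's output (Thévenin) resistance is R_A‖R_B = 5.018 kΩ.
Fractional drop under load = R_th/(R_th + R_L) = 5.018 / (5.018 + 286) = 0.01724.
So the output falls by 1.72 %.

1.72 %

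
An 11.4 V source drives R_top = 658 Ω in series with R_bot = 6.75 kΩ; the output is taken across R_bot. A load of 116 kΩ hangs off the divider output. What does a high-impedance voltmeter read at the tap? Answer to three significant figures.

V_out ≈ 10.3 V

The load sits in parallel with R_bot: R_bot‖R_L = (6750 × 116000) / (6750 + 116000) = 6379 Ω.
V_out = 11.4 × 6379 / (658 + 6379) = 11.4 × 6379/7037 = 10.3 V.
(Unloaded it would have been 10.4 V.)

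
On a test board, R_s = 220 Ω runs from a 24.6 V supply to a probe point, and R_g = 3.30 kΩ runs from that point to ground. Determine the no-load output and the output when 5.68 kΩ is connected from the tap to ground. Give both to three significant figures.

Unloaded: 23.1 V; loaded: 22.3 V

Open-circuit: V = 24.6 × 3300/(220 + 3300) = 23.1 V.
With the load, R_g becomes R_g‖R_L = 2087 Ω, so V = 24.6 × 2087/2307 = 22.3 V.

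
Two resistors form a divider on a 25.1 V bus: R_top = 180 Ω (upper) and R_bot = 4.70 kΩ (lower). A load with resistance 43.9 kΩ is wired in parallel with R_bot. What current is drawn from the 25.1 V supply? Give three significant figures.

I ≈ 5.67 mA

R_bot‖R_L = 4245 Ω, so the source sees R_top + R_bot‖R_L = 4425 Ω.
I = 25.1 V / 4425 Ω = 5.67 mA.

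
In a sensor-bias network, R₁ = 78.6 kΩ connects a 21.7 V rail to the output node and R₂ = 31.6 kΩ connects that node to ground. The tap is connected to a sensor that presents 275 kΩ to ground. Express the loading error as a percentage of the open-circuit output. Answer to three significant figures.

The divider's output (Thévenin) resistance is R₁‖R₂ = 22.54 kΩ.
Fractional drop under load = R_th/(R_th + R_L) = 22.54 / (22.54 + 275) = 0.07575.
So the output falls by 7.58 %.

7.58 %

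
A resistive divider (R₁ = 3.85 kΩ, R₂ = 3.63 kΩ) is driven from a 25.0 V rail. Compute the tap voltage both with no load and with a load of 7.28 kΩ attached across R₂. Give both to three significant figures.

Unloaded: 12.1 V; loaded: 9.65 V

Open-circuit: V = 25.0 × 3.63/(3.85 + 3.63) = 12.1 V.
With the load, R₂ becomes R₂‖R_L = 2.422 kΩ, so V = 25.0 × 2.422/6.272 = 9.65 V.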